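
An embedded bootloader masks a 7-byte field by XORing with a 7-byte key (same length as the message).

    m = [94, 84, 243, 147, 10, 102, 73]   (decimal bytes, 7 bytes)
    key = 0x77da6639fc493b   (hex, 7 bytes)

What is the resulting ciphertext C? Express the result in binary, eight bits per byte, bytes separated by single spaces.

00101001 10001110 10010101 10101010 11110110 00101111 01110010

byte 0:  94 XOR 119 =  41
byte 1:  84 XOR 218 = 142
byte 2: 243 XOR 102 = 149
byte 3: 147 XOR  57 = 170
byte 4:  10 XOR 252 = 246
byte 5: 102 XOR  73 =  47
byte 6:  73 XOR  59 = 114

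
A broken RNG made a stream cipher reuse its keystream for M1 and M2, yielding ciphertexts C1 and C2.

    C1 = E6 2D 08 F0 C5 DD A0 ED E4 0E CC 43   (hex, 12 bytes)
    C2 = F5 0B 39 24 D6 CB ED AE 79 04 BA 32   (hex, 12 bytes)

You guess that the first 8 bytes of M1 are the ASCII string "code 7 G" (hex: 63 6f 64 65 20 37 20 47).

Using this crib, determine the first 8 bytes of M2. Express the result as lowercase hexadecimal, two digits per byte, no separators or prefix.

704955b133216d04

First, C1 ⊕ C2 = (M1 ⊕ K) ⊕ (M2 ⊕ K) = M1 ⊕ M2, so the key drops out. Then M2 = (M1 ⊕ M2) ⊕ M1 over the first 8 bytes.
byte 0: (e6 XOR f5) XOR 63 = 13 XOR 63 = 70
byte 1: (2d XOR 0b) XOR 6f = 26 XOR 6f = 49
byte 2: (08 XOR 39) XOR 64 = 31 XOR 64 = 55
byte 3: (f0 XOR 24) XOR 65 = d4 XOR 65 = b1
byte 4: (c5 XOR d6) XOR 20 = 13 XOR 20 = 33
byte 5: (dd XOR cb) XOR 37 = 16 XOR 37 = 21
byte 6: (a0 XOR ed) XOR 20 = 4d XOR 20 = 6d
byte 7: (ed XOR ae) XOR 47 = 43 XOR 47 = 04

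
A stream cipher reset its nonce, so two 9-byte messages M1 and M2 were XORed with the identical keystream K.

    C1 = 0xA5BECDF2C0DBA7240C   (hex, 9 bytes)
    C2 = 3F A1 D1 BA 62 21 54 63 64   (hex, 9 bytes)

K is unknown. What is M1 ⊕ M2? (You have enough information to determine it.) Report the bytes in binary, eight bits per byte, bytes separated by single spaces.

10011010 00011111 00011100 01001000 10100010 11111010 11110011 01000111 01101000

C1 ⊕ C2 = (M1 ⊕ K) ⊕ (M2 ⊕ K) = M1 ⊕ M2 — the shared key cancels under XOR.
byte 0: a5 xor 3f = 9a
byte 1: be xor a1 = 1f
byte 2: cd xor d1 = 1c
byte 3: f2 xor ba = 48
byte 4: c0 xor 62 = a2
byte 5: db xor 21 = fa
byte 6: a7 xor 54 = f3
byte 7: 24 xor 63 = 47
byte 8: 0c xor 64 = 68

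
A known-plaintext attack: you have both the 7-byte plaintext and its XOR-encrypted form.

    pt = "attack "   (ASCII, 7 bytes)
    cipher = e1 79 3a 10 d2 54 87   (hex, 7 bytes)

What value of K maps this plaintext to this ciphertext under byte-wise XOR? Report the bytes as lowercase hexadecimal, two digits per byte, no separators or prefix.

800d4e71b13fa7

Since cipher = pt ⊕ K, XORing both sides with pt gives K = pt ⊕ cipher.
61 xor e1 = 80
74 xor 79 = 0d
74 xor 3a = 4e
61 xor 10 = 71
63 xor d2 = b1
6b xor 54 = 3f
20 xor 87 = a7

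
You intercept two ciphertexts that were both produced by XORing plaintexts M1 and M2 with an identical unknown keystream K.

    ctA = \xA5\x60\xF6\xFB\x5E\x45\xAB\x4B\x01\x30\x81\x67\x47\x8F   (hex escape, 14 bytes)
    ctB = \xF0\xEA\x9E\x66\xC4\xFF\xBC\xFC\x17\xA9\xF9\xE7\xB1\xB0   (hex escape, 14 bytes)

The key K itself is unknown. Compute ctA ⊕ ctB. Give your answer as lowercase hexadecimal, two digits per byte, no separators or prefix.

558a689d9aba17b716997880f63f

ctA ⊕ ctB = (M1 ⊕ K) ⊕ (M2 ⊕ K) = M1 ⊕ M2 — the shared key cancels under XOR.
165 XOR 240 =  85
 96 XOR 234 = 138
246 XOR 158 = 104
251 XOR 102 = 157
 94 XOR 196 = 154
 69 XOR 255 = 186
171 XOR 188 =  23
 75 XOR 252 = 183
  1 XOR  23 =  22
 48 XOR 169 = 153
129 XOR 249 = 120
103 XOR 231 = 128
 71 XOR 177 = 246
143 XOR 176 =  63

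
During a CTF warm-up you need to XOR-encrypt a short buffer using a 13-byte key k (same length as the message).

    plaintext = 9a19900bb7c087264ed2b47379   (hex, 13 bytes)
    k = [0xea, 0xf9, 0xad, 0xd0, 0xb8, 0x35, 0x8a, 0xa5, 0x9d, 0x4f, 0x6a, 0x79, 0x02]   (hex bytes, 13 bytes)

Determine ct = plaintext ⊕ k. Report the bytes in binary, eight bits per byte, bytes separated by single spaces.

9a XOR ea = 70
19 XOR f9 = e0
90 XOR ad = 3d
0b XOR d0 = db
b7 XOR b8 = 0f
c0 XOR 35 = f5
87 XOR 8a = 0d
26 XOR a5 = 83
4e XOR 9d = d3
d2 XOR 4f = 9d
b4 XOR 6a = de
73 XOR 79 = 0a
79 XOR 02 = 7b

01110000 11100000 00111101 11011011 00001111 11110101 00001101 10000011 11010011 10011101 11011110 00001010 01111011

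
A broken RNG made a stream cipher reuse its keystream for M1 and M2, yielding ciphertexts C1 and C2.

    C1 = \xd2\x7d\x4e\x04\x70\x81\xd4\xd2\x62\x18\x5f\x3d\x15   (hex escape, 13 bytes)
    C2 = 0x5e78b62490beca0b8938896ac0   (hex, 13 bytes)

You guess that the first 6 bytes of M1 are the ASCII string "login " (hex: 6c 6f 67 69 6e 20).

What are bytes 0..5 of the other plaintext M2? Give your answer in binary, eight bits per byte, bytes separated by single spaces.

First, C1 ⊕ C2 = (M1 ⊕ K) ⊕ (M2 ⊕ K) = M1 ⊕ M2, so the key drops out. Then M2 = (M1 ⊕ M2) ⊕ M1 over the first 6 bytes.
byte 0: (d2 xor 5e) xor 6c = 8c xor 6c = e0
byte 1: (7d xor 78) xor 6f = 05 xor 6f = 6a
byte 2: (4e xor b6) xor 67 = f8 xor 67 = 9f
byte 3: (04 xor 24) xor 69 = 20 xor 69 = 49
byte 4: (70 xor 90) xor 6e = e0 xor 6e = 8e
byte 5: (81 xor be) xor 20 = 3f xor 20 = 1f

11100000 01101010 10011111 01001001 10001110 00011111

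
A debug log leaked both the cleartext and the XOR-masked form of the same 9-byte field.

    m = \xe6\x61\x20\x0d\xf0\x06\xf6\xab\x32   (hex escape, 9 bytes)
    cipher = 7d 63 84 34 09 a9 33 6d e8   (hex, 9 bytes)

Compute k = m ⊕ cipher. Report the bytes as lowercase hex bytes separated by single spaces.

Since cipher = m ⊕ k, XORing both sides with m gives k = m ⊕ cipher.
byte 0: e6 ⊕ 7d = 9b
byte 1: 61 ⊕ 63 = 02
byte 2: 20 ⊕ 84 = a4
byte 3: 0d ⊕ 34 = 39
byte 4: f0 ⊕ 09 = f9
byte 5: 06 ⊕ a9 = af
byte 6: f6 ⊕ 33 = c5
byte 7: ab ⊕ 6d = c6
byte 8: 32 ⊕ e8 = da

9b 02 a4 39 f9 af c5 c6 da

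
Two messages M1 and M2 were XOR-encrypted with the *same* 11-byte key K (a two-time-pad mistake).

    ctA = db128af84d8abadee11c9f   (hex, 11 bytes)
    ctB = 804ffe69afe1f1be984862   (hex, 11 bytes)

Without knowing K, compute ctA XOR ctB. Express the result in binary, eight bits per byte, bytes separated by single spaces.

ctA ⊕ ctB = (M1 ⊕ K) ⊕ (M2 ⊕ K) = M1 ⊕ M2 — the shared key cancels under XOR.
db ⊕ 80 = 5b
12 ⊕ 4f = 5d
8a ⊕ fe = 74
f8 ⊕ 69 = 91
4d ⊕ af = e2
8a ⊕ e1 = 6b
ba ⊕ f1 = 4b
de ⊕ be = 60
e1 ⊕ 98 = 79
1c ⊕ 48 = 54
9f ⊕ 62 = fd

01011011 01011101 01110100 10010001 11100010 01101011 01001011 01100000 01111001 01010100 11111101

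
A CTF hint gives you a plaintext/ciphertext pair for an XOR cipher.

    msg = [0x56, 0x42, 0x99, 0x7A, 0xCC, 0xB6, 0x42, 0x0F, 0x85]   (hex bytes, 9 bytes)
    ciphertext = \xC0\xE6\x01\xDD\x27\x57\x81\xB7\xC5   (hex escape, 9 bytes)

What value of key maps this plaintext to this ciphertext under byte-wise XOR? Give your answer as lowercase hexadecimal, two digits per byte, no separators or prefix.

Since ciphertext = msg ⊕ key, XORing both sides with msg gives key = msg ⊕ ciphertext.
byte 0: 56 ^ c0 = 96
byte 1: 42 ^ e6 = a4
byte 2: 99 ^ 01 = 98
byte 3: 7a ^ dd = a7
byte 4: cc ^ 27 = eb
byte 5: b6 ^ 57 = e1
byte 6: 42 ^ 81 = c3
byte 7: 0f ^ b7 = b8
byte 8: 85 ^ c5 = 40

96a498a7ebe1c3b840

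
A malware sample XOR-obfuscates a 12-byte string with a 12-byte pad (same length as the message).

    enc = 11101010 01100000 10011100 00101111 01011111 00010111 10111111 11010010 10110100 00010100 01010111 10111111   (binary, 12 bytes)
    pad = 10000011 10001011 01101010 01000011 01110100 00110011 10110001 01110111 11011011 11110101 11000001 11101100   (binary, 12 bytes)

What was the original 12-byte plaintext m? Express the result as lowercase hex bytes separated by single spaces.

ea ⊕ 83 = 69
60 ⊕ 8b = eb
9c ⊕ 6a = f6
2f ⊕ 43 = 6c
5f ⊕ 74 = 2b
17 ⊕ 33 = 24
bf ⊕ b1 = 0e
d2 ⊕ 77 = a5
b4 ⊕ db = 6f
14 ⊕ f5 = e1
57 ⊕ c1 = 96
bf ⊕ ec = 53

69 eb f6 6c 2b 24 0e a5 6f e1 96 53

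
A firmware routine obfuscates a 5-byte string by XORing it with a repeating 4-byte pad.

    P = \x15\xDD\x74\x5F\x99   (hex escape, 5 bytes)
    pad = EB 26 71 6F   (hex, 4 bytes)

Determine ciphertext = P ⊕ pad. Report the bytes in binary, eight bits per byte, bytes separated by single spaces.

11111110 11111011 00000101 00110000 01110010

The 4-byte key repeats, so the effective keystream is eb 26 71 6f eb.
byte 0: 15 ^ eb = fe
byte 1: dd ^ 26 = fb
byte 2: 74 ^ 71 = 05
byte 3: 5f ^ 6f = 30
byte 4: 99 ^ eb = 72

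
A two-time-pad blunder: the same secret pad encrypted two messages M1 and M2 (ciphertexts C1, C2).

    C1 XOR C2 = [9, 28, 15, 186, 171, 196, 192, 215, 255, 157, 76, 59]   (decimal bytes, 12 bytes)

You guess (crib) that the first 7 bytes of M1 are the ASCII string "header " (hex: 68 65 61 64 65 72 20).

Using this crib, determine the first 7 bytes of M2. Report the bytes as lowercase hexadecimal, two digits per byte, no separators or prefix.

Since C1 ⊕ C2 = M1 ⊕ M2, XORing with the guessed M1 bytes yields the corresponding M2 bytes: M2 = (C1 ⊕ C2) ⊕ M1.
09 XOR 68 = 61
1c XOR 65 = 79
0f XOR 61 = 6e
ba XOR 64 = de
ab XOR 65 = ce
c4 XOR 72 = b6
c0 XOR 20 = e0

61796edeceb6e0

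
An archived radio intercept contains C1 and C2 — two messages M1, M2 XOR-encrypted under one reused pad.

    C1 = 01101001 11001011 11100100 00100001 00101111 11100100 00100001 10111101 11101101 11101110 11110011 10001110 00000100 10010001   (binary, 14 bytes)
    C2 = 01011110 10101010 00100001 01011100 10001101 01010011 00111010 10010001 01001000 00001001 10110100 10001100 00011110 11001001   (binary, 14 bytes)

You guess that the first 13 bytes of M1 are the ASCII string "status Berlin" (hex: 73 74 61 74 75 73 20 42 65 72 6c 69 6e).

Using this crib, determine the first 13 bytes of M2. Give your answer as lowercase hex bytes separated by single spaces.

First, C1 ⊕ C2 = (M1 ⊕ K) ⊕ (M2 ⊕ K) = M1 ⊕ M2, so the key drops out. Then M2 = (M1 ⊕ M2) ⊕ M1 over the first 13 bytes.
byte 0: (69 XOR 5e) XOR 73 = 37 XOR 73 = 44
byte 1: (cb XOR aa) XOR 74 = 61 XOR 74 = 15
byte 2: (e4 XOR 21) XOR 61 = c5 XOR 61 = a4
byte 3: (21 XOR 5c) XOR 74 = 7d XOR 74 = 09
byte 4: (2f XOR 8d) XOR 75 = a2 XOR 75 = d7
byte 5: (e4 XOR 53) XOR 73 = b7 XOR 73 = c4
byte 6: (21 XOR 3a) XOR 20 = 1b XOR 20 = 3b
byte 7: (bd XOR 91) XOR 42 = 2c XOR 42 = 6e
byte 8: (ed XOR 48) XOR 65 = a5 XOR 65 = c0
byte 9: (ee XOR 09) XOR 72 = e7 XOR 72 = 95
byte 10: (f3 XOR b4) XOR 6c = 47 XOR 6c = 2b
byte 11: (8e XOR 8c) XOR 69 = 02 XOR 69 = 6b
byte 12: (04 XOR 1e) XOR 6e = 1a XOR 6e = 74

44 15 a4 09 d7 c4 3b 6e c0 95 2b 6b 74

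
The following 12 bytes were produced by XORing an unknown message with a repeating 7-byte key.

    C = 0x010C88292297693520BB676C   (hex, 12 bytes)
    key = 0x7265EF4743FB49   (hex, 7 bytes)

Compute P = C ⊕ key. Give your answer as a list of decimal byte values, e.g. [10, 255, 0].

The 7-byte key repeats, so the effective keystream is 72 65 ef 47 43 fb 49 72 65 ef 47 43.
byte 0:   1 ⊕ 114 = 115
byte 1:  12 ⊕ 101 = 105
byte 2: 136 ⊕ 239 = 103
byte 3:  41 ⊕  71 = 110
byte 4:  34 ⊕  67 =  97
byte 5: 151 ⊕ 251 = 108
byte 6: 105 ⊕  73 =  32
byte 7:  53 ⊕ 114 =  71
byte 8:  32 ⊕ 101 =  69
byte 9: 187 ⊕ 239 =  84
byte 10: 103 ⊕  71 =  32
byte 11: 108 ⊕  67 =  47

[115, 105, 103, 110, 97, 108, 32, 71, 69, 84, 32, 47]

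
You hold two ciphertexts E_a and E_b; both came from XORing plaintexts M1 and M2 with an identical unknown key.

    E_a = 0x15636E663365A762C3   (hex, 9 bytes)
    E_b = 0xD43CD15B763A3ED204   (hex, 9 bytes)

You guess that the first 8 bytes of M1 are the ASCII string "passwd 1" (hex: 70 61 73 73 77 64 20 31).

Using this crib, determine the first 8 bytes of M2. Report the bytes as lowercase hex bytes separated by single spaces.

b1 3e cc 4e 32 3b b9 81

First, E_a ⊕ E_b = (M1 ⊕ K) ⊕ (M2 ⊕ K) = M1 ⊕ M2, so the key drops out. Then M2 = (M1 ⊕ M2) ⊕ M1 over the first 8 bytes.
byte 0: (15 xor d4) xor 70 = c1 xor 70 = b1
byte 1: (63 xor 3c) xor 61 = 5f xor 61 = 3e
byte 2: (6e xor d1) xor 73 = bf xor 73 = cc
byte 3: (66 xor 5b) xor 73 = 3d xor 73 = 4e
byte 4: (33 xor 76) xor 77 = 45 xor 77 = 32
byte 5: (65 xor 3a) xor 64 = 5f xor 64 = 3b
byte 6: (a7 xor 3e) xor 20 = 99 xor 20 = b9
byte 7: (62 xor d2) xor 31 = b0 xor 31 = 81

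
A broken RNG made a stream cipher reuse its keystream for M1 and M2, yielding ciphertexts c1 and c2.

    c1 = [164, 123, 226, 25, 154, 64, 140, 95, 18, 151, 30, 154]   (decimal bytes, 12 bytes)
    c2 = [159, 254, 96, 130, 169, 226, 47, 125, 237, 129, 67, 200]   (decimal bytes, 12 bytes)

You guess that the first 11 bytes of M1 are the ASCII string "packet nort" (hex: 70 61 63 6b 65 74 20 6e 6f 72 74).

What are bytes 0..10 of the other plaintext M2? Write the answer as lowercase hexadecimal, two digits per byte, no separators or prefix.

4be4e1f056d6834c906429

First, c1 ⊕ c2 = (M1 ⊕ K) ⊕ (M2 ⊕ K) = M1 ⊕ M2, so the key drops out. Then M2 = (M1 ⊕ M2) ⊕ M1 over the first 11 bytes.
byte 0: (a4 xor 9f) xor 70 = 3b xor 70 = 4b
byte 1: (7b xor fe) xor 61 = 85 xor 61 = e4
byte 2: (e2 xor 60) xor 63 = 82 xor 63 = e1
byte 3: (19 xor 82) xor 6b = 9b xor 6b = f0
byte 4: (9a xor a9) xor 65 = 33 xor 65 = 56
byte 5: (40 xor e2) xor 74 = a2 xor 74 = d6
byte 6: (8c xor 2f) xor 20 = a3 xor 20 = 83
byte 7: (5f xor 7d) xor 6e = 22 xor 6e = 4c
byte 8: (12 xor ed) xor 6f = ff xor 6f = 90
byte 9: (97 xor 81) xor 72 = 16 xor 72 = 64
byte 10: (1e xor 43) xor 74 = 5d xor 74 = 29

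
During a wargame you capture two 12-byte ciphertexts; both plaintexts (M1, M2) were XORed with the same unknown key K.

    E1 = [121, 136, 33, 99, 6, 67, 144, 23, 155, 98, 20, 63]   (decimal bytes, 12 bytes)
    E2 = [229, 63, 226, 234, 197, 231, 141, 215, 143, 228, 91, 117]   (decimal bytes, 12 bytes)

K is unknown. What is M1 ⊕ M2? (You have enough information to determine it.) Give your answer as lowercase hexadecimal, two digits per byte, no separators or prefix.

9cb7c389c3a41dc014864f4a

E1 ⊕ E2 = (M1 ⊕ K) ⊕ (M2 ⊕ K) = M1 ⊕ M2 — the shared key cancels under XOR.
79 XOR e5 = 9c
88 XOR 3f = b7
21 XOR e2 = c3
63 XOR ea = 89
06 XOR c5 = c3
43 XOR e7 = a4
90 XOR 8d = 1d
17 XOR d7 = c0
9b XOR 8f = 14
62 XOR e4 = 86
14 XOR 5b = 4f
3f XOR 75 = 4a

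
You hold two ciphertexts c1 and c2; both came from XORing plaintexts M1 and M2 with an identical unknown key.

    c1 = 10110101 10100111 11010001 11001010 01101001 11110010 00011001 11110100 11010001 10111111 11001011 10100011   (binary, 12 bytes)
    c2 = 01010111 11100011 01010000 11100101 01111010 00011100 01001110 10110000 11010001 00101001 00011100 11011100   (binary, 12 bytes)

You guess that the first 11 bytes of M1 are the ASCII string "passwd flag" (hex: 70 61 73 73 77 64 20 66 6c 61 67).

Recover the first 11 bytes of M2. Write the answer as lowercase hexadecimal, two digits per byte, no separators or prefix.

First, c1 ⊕ c2 = (M1 ⊕ K) ⊕ (M2 ⊕ K) = M1 ⊕ M2, so the key drops out. Then M2 = (M1 ⊕ M2) ⊕ M1 over the first 11 bytes.
byte 0: (b5 XOR 57) XOR 70 = e2 XOR 70 = 92
byte 1: (a7 XOR e3) XOR 61 = 44 XOR 61 = 25
byte 2: (d1 XOR 50) XOR 73 = 81 XOR 73 = f2
byte 3: (ca XOR e5) XOR 73 = 2f XOR 73 = 5c
byte 4: (69 XOR 7a) XOR 77 = 13 XOR 77 = 64
byte 5: (f2 XOR 1c) XOR 64 = ee XOR 64 = 8a
byte 6: (19 XOR 4e) XOR 20 = 57 XOR 20 = 77
byte 7: (f4 XOR b0) XOR 66 = 44 XOR 66 = 22
byte 8: (d1 XOR d1) XOR 6c = 00 XOR 6c = 6c
byte 9: (bf XOR 29) XOR 61 = 96 XOR 61 = f7
byte 10: (cb XOR 1c) XOR 67 = d7 XOR 67 = b0

9225f25c648a77226cf7b0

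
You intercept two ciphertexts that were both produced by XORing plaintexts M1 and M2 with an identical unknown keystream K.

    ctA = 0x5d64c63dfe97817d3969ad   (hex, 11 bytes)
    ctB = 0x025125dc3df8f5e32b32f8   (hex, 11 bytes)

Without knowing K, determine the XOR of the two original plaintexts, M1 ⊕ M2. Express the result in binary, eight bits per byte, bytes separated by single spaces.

01011111 00110101 11100011 11100001 11000011 01101111 01110100 10011110 00010010 01011011 01010101

ctA ⊕ ctB = (M1 ⊕ K) ⊕ (M2 ⊕ K) = M1 ⊕ M2 — the shared key cancels under XOR.
byte 0:  93 ⊕   2 =  95
byte 1: 100 ⊕  81 =  53
byte 2: 198 ⊕  37 = 227
byte 3:  61 ⊕ 220 = 225
byte 4: 254 ⊕  61 = 195
byte 5: 151 ⊕ 248 = 111
byte 6: 129 ⊕ 245 = 116
byte 7: 125 ⊕ 227 = 158
byte 8:  57 ⊕  43 =  18
byte 9: 105 ⊕  50 =  91
byte 10: 173 ⊕ 248 =  85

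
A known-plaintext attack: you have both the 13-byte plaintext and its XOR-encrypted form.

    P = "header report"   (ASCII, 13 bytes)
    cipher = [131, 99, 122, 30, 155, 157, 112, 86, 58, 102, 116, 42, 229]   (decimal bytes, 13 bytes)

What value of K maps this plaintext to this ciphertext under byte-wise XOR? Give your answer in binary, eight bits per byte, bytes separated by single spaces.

11101011 00000110 00011011 01111010 11111110 11101111 01010000 00100100 01011111 00010110 00011011 01011000 10010001

Since cipher = P ⊕ K, XORing both sides with P gives K = P ⊕ cipher.
104 ^ 131 = 235
101 ^  99 =   6
 97 ^ 122 =  27
100 ^  30 = 122
101 ^ 155 = 254
114 ^ 157 = 239
 32 ^ 112 =  80
114 ^  86 =  36
101 ^  58 =  95
112 ^ 102 =  22
111 ^ 116 =  27
114 ^  42 =  88
116 ^ 229 = 145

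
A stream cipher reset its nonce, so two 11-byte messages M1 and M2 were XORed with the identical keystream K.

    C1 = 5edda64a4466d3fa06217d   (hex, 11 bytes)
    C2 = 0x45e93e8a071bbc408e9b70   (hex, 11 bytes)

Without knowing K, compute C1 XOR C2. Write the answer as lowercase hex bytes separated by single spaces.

1b 34 98 c0 43 7d 6f ba 88 ba 0d

C1 ⊕ C2 = (M1 ⊕ K) ⊕ (M2 ⊕ K) = M1 ⊕ M2 — the shared key cancels under XOR.
byte 0: 5e xor 45 = 1b
byte 1: dd xor e9 = 34
byte 2: a6 xor 3e = 98
byte 3: 4a xor 8a = c0
byte 4: 44 xor 07 = 43
byte 5: 66 xor 1b = 7d
byte 6: d3 xor bc = 6f
byte 7: fa xor 40 = ba
byte 8: 06 xor 8e = 88
byte 9: 21 xor 9b = ba
byte 10: 7d xor 70 = 0d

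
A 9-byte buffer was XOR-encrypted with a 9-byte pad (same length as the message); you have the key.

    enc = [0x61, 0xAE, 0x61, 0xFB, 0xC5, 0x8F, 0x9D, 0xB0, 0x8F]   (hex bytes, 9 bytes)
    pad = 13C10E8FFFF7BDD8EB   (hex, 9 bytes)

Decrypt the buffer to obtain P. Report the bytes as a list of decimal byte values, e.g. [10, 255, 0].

[114, 111, 111, 116, 58, 120, 32, 104, 100]

 97 xor  19 = 114
174 xor 193 = 111
 97 xor  14 = 111
251 xor 143 = 116
197 xor 255 =  58
143 xor 247 = 120
157 xor 189 =  32
176 xor 216 = 104
143 xor 235 = 100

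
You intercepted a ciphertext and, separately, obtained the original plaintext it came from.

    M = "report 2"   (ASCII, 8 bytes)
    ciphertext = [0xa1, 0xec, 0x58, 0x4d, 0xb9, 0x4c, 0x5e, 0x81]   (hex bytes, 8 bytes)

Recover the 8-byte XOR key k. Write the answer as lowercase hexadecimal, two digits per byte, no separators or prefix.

d3892822cb387eb3

Since ciphertext = M ⊕ k, XORing both sides with M gives k = M ⊕ ciphertext.
72 ⊕ a1 = d3
65 ⊕ ec = 89
70 ⊕ 58 = 28
6f ⊕ 4d = 22
72 ⊕ b9 = cb
74 ⊕ 4c = 38
20 ⊕ 5e = 7e
32 ⊕ 81 = b3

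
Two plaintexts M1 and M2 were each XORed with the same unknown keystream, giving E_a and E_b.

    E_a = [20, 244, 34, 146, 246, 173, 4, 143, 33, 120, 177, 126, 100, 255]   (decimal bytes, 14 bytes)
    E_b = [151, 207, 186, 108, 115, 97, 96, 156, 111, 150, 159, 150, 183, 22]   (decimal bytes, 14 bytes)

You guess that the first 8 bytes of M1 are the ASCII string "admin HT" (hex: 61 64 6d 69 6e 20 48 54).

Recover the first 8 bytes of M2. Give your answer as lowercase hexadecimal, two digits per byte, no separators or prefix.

e25ff597ebec2c47

First, E_a ⊕ E_b = (M1 ⊕ K) ⊕ (M2 ⊕ K) = M1 ⊕ M2, so the key drops out. Then M2 = (M1 ⊕ M2) ⊕ M1 over the first 8 bytes.
byte 0: (14 XOR 97) XOR 61 = 83 XOR 61 = e2
byte 1: (f4 XOR cf) XOR 64 = 3b XOR 64 = 5f
byte 2: (22 XOR ba) XOR 6d = 98 XOR 6d = f5
byte 3: (92 XOR 6c) XOR 69 = fe XOR 69 = 97
byte 4: (f6 XOR 73) XOR 6e = 85 XOR 6e = eb
byte 5: (ad XOR 61) XOR 20 = cc XOR 20 = ec
byte 6: (04 XOR 60) XOR 48 = 64 XOR 48 = 2c
byte 7: (8f XOR 9c) XOR 54 = 13 XOR 54 = 47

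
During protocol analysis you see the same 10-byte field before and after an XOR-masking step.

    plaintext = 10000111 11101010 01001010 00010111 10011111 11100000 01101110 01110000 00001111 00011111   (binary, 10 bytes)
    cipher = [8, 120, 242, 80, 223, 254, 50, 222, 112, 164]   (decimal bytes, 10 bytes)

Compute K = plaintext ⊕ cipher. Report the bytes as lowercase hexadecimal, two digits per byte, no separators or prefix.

8f92b847401e5cae7fbb

Since cipher = plaintext ⊕ K, XORing both sides with plaintext gives K = plaintext ⊕ cipher.
87 ⊕ 08 = 8f
ea ⊕ 78 = 92
4a ⊕ f2 = b8
17 ⊕ 50 = 47
9f ⊕ df = 40
e0 ⊕ fe = 1e
6e ⊕ 32 = 5c
70 ⊕ de = ae
0f ⊕ 70 = 7f
1f ⊕ a4 = bb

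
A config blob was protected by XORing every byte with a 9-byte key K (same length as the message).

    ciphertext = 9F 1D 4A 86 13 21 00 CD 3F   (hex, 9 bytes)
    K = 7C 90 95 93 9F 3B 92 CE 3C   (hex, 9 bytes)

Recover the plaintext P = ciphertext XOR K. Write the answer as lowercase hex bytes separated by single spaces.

e3 8d df 15 8c 1a 92 03 03

byte 0: 159 ⊕ 124 = 227
byte 1:  29 ⊕ 144 = 141
byte 2:  74 ⊕ 149 = 223
byte 3: 134 ⊕ 147 =  21
byte 4:  19 ⊕ 159 = 140
byte 5:  33 ⊕  59 =  26
byte 6:   0 ⊕ 146 = 146
byte 7: 205 ⊕ 206 =   3
byte 8:  63 ⊕  60 =   3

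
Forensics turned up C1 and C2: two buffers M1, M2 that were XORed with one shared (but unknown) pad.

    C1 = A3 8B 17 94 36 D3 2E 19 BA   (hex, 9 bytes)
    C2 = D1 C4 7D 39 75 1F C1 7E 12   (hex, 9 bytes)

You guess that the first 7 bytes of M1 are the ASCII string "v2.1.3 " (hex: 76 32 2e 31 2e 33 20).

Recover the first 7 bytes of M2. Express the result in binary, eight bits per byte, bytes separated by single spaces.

First, C1 ⊕ C2 = (M1 ⊕ K) ⊕ (M2 ⊕ K) = M1 ⊕ M2, so the key drops out. Then M2 = (M1 ⊕ M2) ⊕ M1 over the first 7 bytes.
byte 0: (a3 ^ d1) ^ 76 = 72 ^ 76 = 04
byte 1: (8b ^ c4) ^ 32 = 4f ^ 32 = 7d
byte 2: (17 ^ 7d) ^ 2e = 6a ^ 2e = 44
byte 3: (94 ^ 39) ^ 31 = ad ^ 31 = 9c
byte 4: (36 ^ 75) ^ 2e = 43 ^ 2e = 6d
byte 5: (d3 ^ 1f) ^ 33 = cc ^ 33 = ff
byte 6: (2e ^ c1) ^ 20 = ef ^ 20 = cf

00000100 01111101 01000100 10011100 01101101 11111111 11001111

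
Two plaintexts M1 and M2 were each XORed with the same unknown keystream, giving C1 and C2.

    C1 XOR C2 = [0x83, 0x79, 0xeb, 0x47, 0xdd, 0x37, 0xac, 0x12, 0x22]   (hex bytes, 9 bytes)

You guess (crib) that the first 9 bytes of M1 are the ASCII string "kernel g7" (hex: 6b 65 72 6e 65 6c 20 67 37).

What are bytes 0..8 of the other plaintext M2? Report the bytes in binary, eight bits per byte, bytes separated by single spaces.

11101000 00011100 10011001 00101001 10111000 01011011 10001100 01110101 00010101

Since C1 ⊕ C2 = M1 ⊕ M2, XORing with the guessed M1 bytes yields the corresponding M2 bytes: M2 = (C1 ⊕ C2) ⊕ M1.
byte 0: 83 ^ 6b = e8
byte 1: 79 ^ 65 = 1c
byte 2: eb ^ 72 = 99
byte 3: 47 ^ 6e = 29
byte 4: dd ^ 65 = b8
byte 5: 37 ^ 6c = 5b
byte 6: ac ^ 20 = 8c
byte 7: 12 ^ 67 = 75
byte 8: 22 ^ 37 = 15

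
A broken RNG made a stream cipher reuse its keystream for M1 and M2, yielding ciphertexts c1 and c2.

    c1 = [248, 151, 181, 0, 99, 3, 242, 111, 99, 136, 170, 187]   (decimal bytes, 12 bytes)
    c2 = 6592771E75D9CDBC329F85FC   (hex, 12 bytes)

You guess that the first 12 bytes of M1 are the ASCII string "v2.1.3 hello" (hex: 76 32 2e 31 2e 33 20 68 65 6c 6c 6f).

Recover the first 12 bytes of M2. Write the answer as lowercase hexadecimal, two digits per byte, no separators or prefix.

eb37ec2f38e91fbb347b4328

First, c1 ⊕ c2 = (M1 ⊕ K) ⊕ (M2 ⊕ K) = M1 ⊕ M2, so the key drops out. Then M2 = (M1 ⊕ M2) ⊕ M1 over the first 12 bytes.
byte 0: (f8 xor 65) xor 76 = 9d xor 76 = eb
byte 1: (97 xor 92) xor 32 = 05 xor 32 = 37
byte 2: (b5 xor 77) xor 2e = c2 xor 2e = ec
byte 3: (00 xor 1e) xor 31 = 1e xor 31 = 2f
byte 4: (63 xor 75) xor 2e = 16 xor 2e = 38
byte 5: (03 xor d9) xor 33 = da xor 33 = e9
byte 6: (f2 xor cd) xor 20 = 3f xor 20 = 1f
byte 7: (6f xor bc) xor 68 = d3 xor 68 = bb
byte 8: (63 xor 32) xor 65 = 51 xor 65 = 34
byte 9: (88 xor 9f) xor 6c = 17 xor 6c = 7b
byte 10: (aa xor 85) xor 6c = 2f xor 6c = 43
byte 11: (bb xor fc) xor 6f = 47 xor 6f = 28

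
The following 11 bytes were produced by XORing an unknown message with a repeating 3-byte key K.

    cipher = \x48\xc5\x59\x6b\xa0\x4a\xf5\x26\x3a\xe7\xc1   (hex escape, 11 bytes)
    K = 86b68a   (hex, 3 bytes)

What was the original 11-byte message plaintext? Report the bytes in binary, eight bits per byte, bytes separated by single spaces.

11001110 01110011 11010011 11101101 00010110 11000000 01110011 10010000 10110000 01100001 01110111

The 3-byte key repeats, so the effective keystream is 86 b6 8a 86 b6 8a 86 b6 8a 86 b6.
byte 0: 01001000 ^ 10000110 = 11001110
byte 1: 11000101 ^ 10110110 = 01110011
byte 2: 01011001 ^ 10001010 = 11010011
byte 3: 01101011 ^ 10000110 = 11101101
byte 4: 10100000 ^ 10110110 = 00010110
byte 5: 01001010 ^ 10001010 = 11000000
byte 6: 11110101 ^ 10000110 = 01110011
byte 7: 00100110 ^ 10110110 = 10010000
byte 8: 00111010 ^ 10001010 = 10110000
byte 9: 11100111 ^ 10000110 = 01100001
byte 10: 11000001 ^ 10110110 = 01110111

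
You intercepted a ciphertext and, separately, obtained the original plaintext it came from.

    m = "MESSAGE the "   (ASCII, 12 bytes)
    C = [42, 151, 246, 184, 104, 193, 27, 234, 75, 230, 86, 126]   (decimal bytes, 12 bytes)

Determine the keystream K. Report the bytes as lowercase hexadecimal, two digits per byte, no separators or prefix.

Since C = m ⊕ K, XORing both sides with m gives K = m ⊕ C.
byte 0: 4d XOR 2a = 67
byte 1: 45 XOR 97 = d2
byte 2: 53 XOR f6 = a5
byte 3: 53 XOR b8 = eb
byte 4: 41 XOR 68 = 29
byte 5: 47 XOR c1 = 86
byte 6: 45 XOR 1b = 5e
byte 7: 20 XOR ea = ca
byte 8: 74 XOR 4b = 3f
byte 9: 68 XOR e6 = 8e
byte 10: 65 XOR 56 = 33
byte 11: 20 XOR 7e = 5e

67d2a5eb29865eca3f8e335e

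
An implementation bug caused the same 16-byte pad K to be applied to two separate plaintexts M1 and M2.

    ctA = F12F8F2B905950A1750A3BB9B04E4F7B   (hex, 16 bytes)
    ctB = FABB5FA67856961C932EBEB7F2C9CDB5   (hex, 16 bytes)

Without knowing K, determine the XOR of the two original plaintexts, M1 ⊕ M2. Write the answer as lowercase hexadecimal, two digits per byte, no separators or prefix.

ctA ⊕ ctB = (M1 ⊕ K) ⊕ (M2 ⊕ K) = M1 ⊕ M2 — the shared key cancels under XOR.
11110001 XOR 11111010 = 00001011
00101111 XOR 10111011 = 10010100
10001111 XOR 01011111 = 11010000
00101011 XOR 10100110 = 10001101
10010000 XOR 01111000 = 11101000
01011001 XOR 01010110 = 00001111
01010000 XOR 10010110 = 11000110
10100001 XOR 00011100 = 10111101
01110101 XOR 10010011 = 11100110
00001010 XOR 00101110 = 00100100
00111011 XOR 10111110 = 10000101
10111001 XOR 10110111 = 00001110
10110000 XOR 11110010 = 01000010
01001110 XOR 11001001 = 10000111
01001111 XOR 11001101 = 10000010
01111011 XOR 10110101 = 11001110

0b94d08de80fc6bde624850e428782ce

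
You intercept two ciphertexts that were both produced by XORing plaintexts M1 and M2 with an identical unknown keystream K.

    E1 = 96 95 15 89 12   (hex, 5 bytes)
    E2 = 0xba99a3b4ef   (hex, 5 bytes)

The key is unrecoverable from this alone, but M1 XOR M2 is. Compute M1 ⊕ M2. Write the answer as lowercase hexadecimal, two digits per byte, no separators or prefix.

2c0cb63dfd

E1 ⊕ E2 = (M1 ⊕ K) ⊕ (M2 ⊕ K) = M1 ⊕ M2 — the shared key cancels under XOR.
150 ^ 186 =  44
149 ^ 153 =  12
 21 ^ 163 = 182
137 ^ 180 =  61
 18 ^ 239 = 253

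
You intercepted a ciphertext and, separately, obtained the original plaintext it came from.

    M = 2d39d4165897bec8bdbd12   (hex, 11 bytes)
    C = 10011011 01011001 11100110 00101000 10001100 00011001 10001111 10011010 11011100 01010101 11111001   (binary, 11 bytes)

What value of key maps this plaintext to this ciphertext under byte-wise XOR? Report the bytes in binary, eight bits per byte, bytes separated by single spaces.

Since C = M ⊕ key, XORing both sides with M gives key = M ⊕ C.
byte 0: 2d XOR 9b = b6
byte 1: 39 XOR 59 = 60
byte 2: d4 XOR e6 = 32
byte 3: 16 XOR 28 = 3e
byte 4: 58 XOR 8c = d4
byte 5: 97 XOR 19 = 8e
byte 6: be XOR 8f = 31
byte 7: c8 XOR 9a = 52
byte 8: bd XOR dc = 61
byte 9: bd XOR 55 = e8
byte 10: 12 XOR f9 = eb

10110110 01100000 00110010 00111110 11010100 10001110 00110001 01010010 01100001 11101000 11101011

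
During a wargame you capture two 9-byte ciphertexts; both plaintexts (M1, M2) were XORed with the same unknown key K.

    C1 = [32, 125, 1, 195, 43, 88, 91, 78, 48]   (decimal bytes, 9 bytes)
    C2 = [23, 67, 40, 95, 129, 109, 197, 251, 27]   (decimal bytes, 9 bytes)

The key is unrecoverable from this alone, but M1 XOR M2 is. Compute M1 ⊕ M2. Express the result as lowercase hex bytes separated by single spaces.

37 3e 29 9c aa 35 9e b5 2b

C1 ⊕ C2 = (M1 ⊕ K) ⊕ (M2 ⊕ K) = M1 ⊕ M2 — the shared key cancels under XOR.
byte 0: 20 ^ 17 = 37
byte 1: 7d ^ 43 = 3e
byte 2: 01 ^ 28 = 29
byte 3: c3 ^ 5f = 9c
byte 4: 2b ^ 81 = aa
byte 5: 58 ^ 6d = 35
byte 6: 5b ^ c5 = 9e
byte 7: 4e ^ fb = b5
byte 8: 30 ^ 1b = 2b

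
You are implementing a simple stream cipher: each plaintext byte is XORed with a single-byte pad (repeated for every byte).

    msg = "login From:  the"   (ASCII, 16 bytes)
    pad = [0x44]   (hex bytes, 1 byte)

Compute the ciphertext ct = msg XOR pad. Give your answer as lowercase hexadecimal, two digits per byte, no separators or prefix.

282b232d2a6402362b297e6464302c21

The 1-byte key repeats, so the effective keystream is 44 44 44 44 44 44 44 44 44 44 44 44 44 44 44 44.
byte 0: 6c ^ 44 = 28
byte 1: 6f ^ 44 = 2b
byte 2: 67 ^ 44 = 23
byte 3: 69 ^ 44 = 2d
byte 4: 6e ^ 44 = 2a
byte 5: 20 ^ 44 = 64
byte 6: 46 ^ 44 = 02
byte 7: 72 ^ 44 = 36
byte 8: 6f ^ 44 = 2b
byte 9: 6d ^ 44 = 29
byte 10: 3a ^ 44 = 7e
byte 11: 20 ^ 44 = 64
byte 12: 20 ^ 44 = 64
byte 13: 74 ^ 44 = 30
byte 14: 68 ^ 44 = 2c
byte 15: 65 ^ 44 = 21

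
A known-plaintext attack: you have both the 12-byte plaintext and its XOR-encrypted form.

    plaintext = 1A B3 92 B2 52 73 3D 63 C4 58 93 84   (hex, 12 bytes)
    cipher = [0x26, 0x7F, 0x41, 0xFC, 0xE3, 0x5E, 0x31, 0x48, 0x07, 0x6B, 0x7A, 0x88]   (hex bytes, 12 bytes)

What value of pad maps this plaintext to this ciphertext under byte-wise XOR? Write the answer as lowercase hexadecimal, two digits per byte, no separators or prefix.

Since cipher = plaintext ⊕ pad, XORing both sides with plaintext gives pad = plaintext ⊕ cipher.
1a xor 26 = 3c
b3 xor 7f = cc
92 xor 41 = d3
b2 xor fc = 4e
52 xor e3 = b1
73 xor 5e = 2d
3d xor 31 = 0c
63 xor 48 = 2b
c4 xor 07 = c3
58 xor 6b = 33
93 xor 7a = e9
84 xor 88 = 0c

3cccd34eb12d0c2bc333e90c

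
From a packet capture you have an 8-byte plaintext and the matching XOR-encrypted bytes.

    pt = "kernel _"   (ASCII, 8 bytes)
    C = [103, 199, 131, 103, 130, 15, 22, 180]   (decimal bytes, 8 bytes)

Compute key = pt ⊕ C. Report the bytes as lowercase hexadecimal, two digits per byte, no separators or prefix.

0ca2f109e76336eb

Since C = pt ⊕ key, XORing both sides with pt gives key = pt ⊕ C.
6b ^ 67 = 0c
65 ^ c7 = a2
72 ^ 83 = f1
6e ^ 67 = 09
65 ^ 82 = e7
6c ^ 0f = 63
20 ^ 16 = 36
5f ^ b4 = eb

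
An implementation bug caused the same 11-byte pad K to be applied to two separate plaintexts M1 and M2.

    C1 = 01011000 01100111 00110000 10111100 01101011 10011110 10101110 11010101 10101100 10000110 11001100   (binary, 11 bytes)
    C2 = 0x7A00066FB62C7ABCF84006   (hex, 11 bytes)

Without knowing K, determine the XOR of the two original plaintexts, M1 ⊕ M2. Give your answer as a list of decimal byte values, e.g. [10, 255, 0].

C1 ⊕ C2 = (M1 ⊕ K) ⊕ (M2 ⊕ K) = M1 ⊕ M2 — the shared key cancels under XOR.
58 ⊕ 7a = 22
67 ⊕ 00 = 67
30 ⊕ 06 = 36
bc ⊕ 6f = d3
6b ⊕ b6 = dd
9e ⊕ 2c = b2
ae ⊕ 7a = d4
d5 ⊕ bc = 69
ac ⊕ f8 = 54
86 ⊕ 40 = c6
cc ⊕ 06 = ca

[34, 103, 54, 211, 221, 178, 212, 105, 84, 198, 202]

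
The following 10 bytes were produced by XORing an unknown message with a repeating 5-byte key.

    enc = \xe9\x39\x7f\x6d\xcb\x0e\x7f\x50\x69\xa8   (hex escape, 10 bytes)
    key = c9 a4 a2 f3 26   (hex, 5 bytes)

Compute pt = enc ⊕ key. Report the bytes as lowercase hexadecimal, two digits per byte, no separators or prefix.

The 5-byte key repeats, so the effective keystream is c9 a4 a2 f3 26 c9 a4 a2 f3 26.
byte 0: 11101001 ⊕ 11001001 = 00100000
byte 1: 00111001 ⊕ 10100100 = 10011101
byte 2: 01111111 ⊕ 10100010 = 11011101
byte 3: 01101101 ⊕ 11110011 = 10011110
byte 4: 11001011 ⊕ 00100110 = 11101101
byte 5: 00001110 ⊕ 11001001 = 11000111
byte 6: 01111111 ⊕ 10100100 = 11011011
byte 7: 01010000 ⊕ 10100010 = 11110010
byte 8: 01101001 ⊕ 11110011 = 10011010
byte 9: 10101000 ⊕ 00100110 = 10001110

209ddd9eedc7dbf29a8e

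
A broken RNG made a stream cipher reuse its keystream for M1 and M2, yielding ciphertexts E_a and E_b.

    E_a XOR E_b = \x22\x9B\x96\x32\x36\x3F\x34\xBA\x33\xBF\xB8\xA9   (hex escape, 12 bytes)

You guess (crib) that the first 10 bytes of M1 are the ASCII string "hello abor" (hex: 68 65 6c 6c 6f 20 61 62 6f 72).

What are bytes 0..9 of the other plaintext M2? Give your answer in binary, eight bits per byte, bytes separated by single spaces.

01001010 11111110 11111010 01011110 01011001 00011111 01010101 11011000 01011100 11001101

Since E_a ⊕ E_b = M1 ⊕ M2, XORing with the guessed M1 bytes yields the corresponding M2 bytes: M2 = (E_a ⊕ E_b) ⊕ M1.
byte 0: 22 ^ 68 = 4a
byte 1: 9b ^ 65 = fe
byte 2: 96 ^ 6c = fa
byte 3: 32 ^ 6c = 5e
byte 4: 36 ^ 6f = 59
byte 5: 3f ^ 20 = 1f
byte 6: 34 ^ 61 = 55
byte 7: ba ^ 62 = d8
byte 8: 33 ^ 6f = 5c
byte 9: bf ^ 72 = cd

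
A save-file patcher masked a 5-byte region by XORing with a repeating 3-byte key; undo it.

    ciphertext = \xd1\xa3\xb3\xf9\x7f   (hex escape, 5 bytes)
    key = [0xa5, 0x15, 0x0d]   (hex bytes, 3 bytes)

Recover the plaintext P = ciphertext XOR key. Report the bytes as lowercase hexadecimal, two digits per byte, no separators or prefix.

74b6be5c6a

The 3-byte key repeats, so the effective keystream is a5 15 0d a5 15.
byte 0: 209 ⊕ 165 = 116
byte 1: 163 ⊕  21 = 182
byte 2: 179 ⊕  13 = 190
byte 3: 249 ⊕ 165 =  92
byte 4: 127 ⊕  21 = 106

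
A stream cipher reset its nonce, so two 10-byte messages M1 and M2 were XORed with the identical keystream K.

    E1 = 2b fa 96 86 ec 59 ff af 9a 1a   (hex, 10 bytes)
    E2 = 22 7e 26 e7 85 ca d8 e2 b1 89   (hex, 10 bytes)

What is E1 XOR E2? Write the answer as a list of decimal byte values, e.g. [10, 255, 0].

[9, 132, 176, 97, 105, 147, 39, 77, 43, 147]

E1 ⊕ E2 = (M1 ⊕ K) ⊕ (M2 ⊕ K) = M1 ⊕ M2 — the shared key cancels under XOR.
byte 0: 00101011 ⊕ 00100010 = 00001001
byte 1: 11111010 ⊕ 01111110 = 10000100
byte 2: 10010110 ⊕ 00100110 = 10110000
byte 3: 10000110 ⊕ 11100111 = 01100001
byte 4: 11101100 ⊕ 10000101 = 01101001
byte 5: 01011001 ⊕ 11001010 = 10010011
byte 6: 11111111 ⊕ 11011000 = 00100111
byte 7: 10101111 ⊕ 11100010 = 01001101
byte 8: 10011010 ⊕ 10110001 = 00101011
byte 9: 00011010 ⊕ 10001001 = 10010011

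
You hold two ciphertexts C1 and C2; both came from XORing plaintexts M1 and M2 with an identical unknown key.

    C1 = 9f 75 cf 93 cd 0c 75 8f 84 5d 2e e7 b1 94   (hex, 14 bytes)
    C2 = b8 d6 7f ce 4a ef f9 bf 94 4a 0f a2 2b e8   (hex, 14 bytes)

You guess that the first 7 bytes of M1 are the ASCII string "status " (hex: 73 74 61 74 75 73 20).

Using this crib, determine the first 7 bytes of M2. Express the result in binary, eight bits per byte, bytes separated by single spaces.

First, C1 ⊕ C2 = (M1 ⊕ K) ⊕ (M2 ⊕ K) = M1 ⊕ M2, so the key drops out. Then M2 = (M1 ⊕ M2) ⊕ M1 over the first 7 bytes.
byte 0: (9f ⊕ b8) ⊕ 73 = 27 ⊕ 73 = 54
byte 1: (75 ⊕ d6) ⊕ 74 = a3 ⊕ 74 = d7
byte 2: (cf ⊕ 7f) ⊕ 61 = b0 ⊕ 61 = d1
byte 3: (93 ⊕ ce) ⊕ 74 = 5d ⊕ 74 = 29
byte 4: (cd ⊕ 4a) ⊕ 75 = 87 ⊕ 75 = f2
byte 5: (0c ⊕ ef) ⊕ 73 = e3 ⊕ 73 = 90
byte 6: (75 ⊕ f9) ⊕ 20 = 8c ⊕ 20 = ac

01010100 11010111 11010001 00101001 11110010 10010000 10101100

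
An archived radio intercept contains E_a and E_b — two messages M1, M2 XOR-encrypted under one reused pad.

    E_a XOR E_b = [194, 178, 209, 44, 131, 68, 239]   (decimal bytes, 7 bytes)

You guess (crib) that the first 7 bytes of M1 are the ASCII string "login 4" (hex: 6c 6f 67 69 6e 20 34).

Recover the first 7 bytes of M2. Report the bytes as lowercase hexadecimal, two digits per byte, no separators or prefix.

aeddb645ed64db

Since E_a ⊕ E_b = M1 ⊕ M2, XORing with the guessed M1 bytes yields the corresponding M2 bytes: M2 = (E_a ⊕ E_b) ⊕ M1.
c2 ^ 6c = ae
b2 ^ 6f = dd
d1 ^ 67 = b6
2c ^ 69 = 45
83 ^ 6e = ed
44 ^ 20 = 64
ef ^ 34 = db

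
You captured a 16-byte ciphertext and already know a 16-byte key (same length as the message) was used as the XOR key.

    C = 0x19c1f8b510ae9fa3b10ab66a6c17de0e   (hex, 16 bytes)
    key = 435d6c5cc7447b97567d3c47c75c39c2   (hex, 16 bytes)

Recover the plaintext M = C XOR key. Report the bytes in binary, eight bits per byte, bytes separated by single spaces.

01011010 10011100 10010100 11101001 11010111 11101010 11100100 00110100 11100111 01110111 10001010 00101101 10101011 01001011 11100111 11001100

byte 0: 19 ⊕ 43 = 5a
byte 1: c1 ⊕ 5d = 9c
byte 2: f8 ⊕ 6c = 94
byte 3: b5 ⊕ 5c = e9
byte 4: 10 ⊕ c7 = d7
byte 5: ae ⊕ 44 = ea
byte 6: 9f ⊕ 7b = e4
byte 7: a3 ⊕ 97 = 34
byte 8: b1 ⊕ 56 = e7
byte 9: 0a ⊕ 7d = 77
byte 10: b6 ⊕ 3c = 8a
byte 11: 6a ⊕ 47 = 2d
byte 12: 6c ⊕ c7 = ab
byte 13: 17 ⊕ 5c = 4b
byte 14: de ⊕ 39 = e7
byte 15: 0e ⊕ c2 = cc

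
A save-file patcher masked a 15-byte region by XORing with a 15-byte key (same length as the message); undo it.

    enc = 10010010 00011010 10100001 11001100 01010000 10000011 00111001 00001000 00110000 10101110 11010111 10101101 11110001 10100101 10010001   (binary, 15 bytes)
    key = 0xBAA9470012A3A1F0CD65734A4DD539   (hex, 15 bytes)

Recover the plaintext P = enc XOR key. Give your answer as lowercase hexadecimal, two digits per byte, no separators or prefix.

28b3e6cc422098f8fdcba4e7bc70a8

XOR is its own inverse, so applying the key byte-wise gives the result directly.
10010010 XOR 10111010 = 00101000
00011010 XOR 10101001 = 10110011
10100001 XOR 01000111 = 11100110
11001100 XOR 00000000 = 11001100
01010000 XOR 00010010 = 01000010
10000011 XOR 10100011 = 00100000
00111001 XOR 10100001 = 10011000
00001000 XOR 11110000 = 11111000
00110000 XOR 11001101 = 11111101
10101110 XOR 01100101 = 11001011
11010111 XOR 01110011 = 10100100
10101101 XOR 01001010 = 11100111
11110001 XOR 01001101 = 10111100
10100101 XOR 11010101 = 01110000
10010001 XOR 00111001 = 10101000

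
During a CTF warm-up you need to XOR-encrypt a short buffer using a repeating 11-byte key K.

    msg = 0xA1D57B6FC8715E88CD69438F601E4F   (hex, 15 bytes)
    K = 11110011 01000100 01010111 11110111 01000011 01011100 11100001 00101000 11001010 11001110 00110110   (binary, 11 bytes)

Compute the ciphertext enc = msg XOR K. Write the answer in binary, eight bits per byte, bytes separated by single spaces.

01010010 10010001 00101100 10011000 10001011 00101101 10111111 10100000 00000111 10100111 01110101 01111100 00100100 01001001 10111000

The 11-byte key repeats, so the effective keystream is f3 44 57 f7 43 5c e1 28 ca ce 36 f3 44 57 f7.
byte 0: a1 XOR f3 = 52
byte 1: d5 XOR 44 = 91
byte 2: 7b XOR 57 = 2c
byte 3: 6f XOR f7 = 98
byte 4: c8 XOR 43 = 8b
byte 5: 71 XOR 5c = 2d
byte 6: 5e XOR e1 = bf
byte 7: 88 XOR 28 = a0
byte 8: cd XOR ca = 07
byte 9: 69 XOR ce = a7
byte 10: 43 XOR 36 = 75
byte 11: 8f XOR f3 = 7c
byte 12: 60 XOR 44 = 24
byte 13: 1e XOR 57 = 49
byte 14: 4f XOR f7 = b8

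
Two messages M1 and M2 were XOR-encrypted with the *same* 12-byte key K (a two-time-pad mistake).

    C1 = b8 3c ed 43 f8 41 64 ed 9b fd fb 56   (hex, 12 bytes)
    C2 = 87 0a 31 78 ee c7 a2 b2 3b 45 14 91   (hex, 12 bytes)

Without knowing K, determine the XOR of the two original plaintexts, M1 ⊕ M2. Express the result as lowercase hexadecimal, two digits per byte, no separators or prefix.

3f36dc3b1686c65fa0b8efc7

C1 ⊕ C2 = (M1 ⊕ K) ⊕ (M2 ⊕ K) = M1 ⊕ M2 — the shared key cancels under XOR.
10111000 XOR 10000111 = 00111111
00111100 XOR 00001010 = 00110110
11101101 XOR 00110001 = 11011100
01000011 XOR 01111000 = 00111011
11111000 XOR 11101110 = 00010110
01000001 XOR 11000111 = 10000110
01100100 XOR 10100010 = 11000110
11101101 XOR 10110010 = 01011111
10011011 XOR 00111011 = 10100000
11111101 XOR 01000101 = 10111000
11111011 XOR 00010100 = 11101111
01010110 XOR 10010001 = 11000111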